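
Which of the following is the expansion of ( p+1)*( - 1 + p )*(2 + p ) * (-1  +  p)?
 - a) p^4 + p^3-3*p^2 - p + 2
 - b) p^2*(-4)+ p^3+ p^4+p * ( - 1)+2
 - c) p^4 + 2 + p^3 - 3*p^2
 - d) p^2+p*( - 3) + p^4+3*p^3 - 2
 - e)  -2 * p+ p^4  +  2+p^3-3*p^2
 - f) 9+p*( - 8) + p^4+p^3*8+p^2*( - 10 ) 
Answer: a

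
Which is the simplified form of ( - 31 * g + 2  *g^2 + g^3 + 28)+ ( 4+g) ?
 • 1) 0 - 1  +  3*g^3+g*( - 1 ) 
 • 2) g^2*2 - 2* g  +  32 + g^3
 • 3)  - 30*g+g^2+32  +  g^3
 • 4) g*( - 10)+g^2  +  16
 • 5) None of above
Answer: 5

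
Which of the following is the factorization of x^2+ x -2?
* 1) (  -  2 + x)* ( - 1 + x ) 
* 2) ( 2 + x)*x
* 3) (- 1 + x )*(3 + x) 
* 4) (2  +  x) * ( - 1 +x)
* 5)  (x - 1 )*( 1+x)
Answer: 4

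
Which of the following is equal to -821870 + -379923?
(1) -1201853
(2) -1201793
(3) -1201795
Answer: 2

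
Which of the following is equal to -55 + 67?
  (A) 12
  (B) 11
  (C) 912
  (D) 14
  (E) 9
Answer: A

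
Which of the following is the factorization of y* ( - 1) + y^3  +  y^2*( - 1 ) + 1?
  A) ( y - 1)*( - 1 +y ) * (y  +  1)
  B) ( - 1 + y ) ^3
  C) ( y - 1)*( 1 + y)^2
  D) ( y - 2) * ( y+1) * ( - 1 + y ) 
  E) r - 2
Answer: A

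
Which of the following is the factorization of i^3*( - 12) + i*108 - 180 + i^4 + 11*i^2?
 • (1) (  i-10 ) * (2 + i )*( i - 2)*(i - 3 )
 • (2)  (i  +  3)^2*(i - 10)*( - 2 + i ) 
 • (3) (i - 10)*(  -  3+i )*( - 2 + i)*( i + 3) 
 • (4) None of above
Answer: 3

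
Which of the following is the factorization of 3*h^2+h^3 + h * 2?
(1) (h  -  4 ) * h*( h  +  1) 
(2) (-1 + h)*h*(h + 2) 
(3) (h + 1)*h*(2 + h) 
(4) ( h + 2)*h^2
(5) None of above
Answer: 3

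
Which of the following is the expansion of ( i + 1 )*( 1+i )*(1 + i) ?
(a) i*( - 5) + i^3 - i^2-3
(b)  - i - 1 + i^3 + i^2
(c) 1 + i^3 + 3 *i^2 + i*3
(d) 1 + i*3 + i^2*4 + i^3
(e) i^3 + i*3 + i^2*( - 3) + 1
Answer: c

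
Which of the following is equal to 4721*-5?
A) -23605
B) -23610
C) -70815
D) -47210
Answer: A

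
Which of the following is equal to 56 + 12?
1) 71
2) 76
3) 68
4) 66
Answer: 3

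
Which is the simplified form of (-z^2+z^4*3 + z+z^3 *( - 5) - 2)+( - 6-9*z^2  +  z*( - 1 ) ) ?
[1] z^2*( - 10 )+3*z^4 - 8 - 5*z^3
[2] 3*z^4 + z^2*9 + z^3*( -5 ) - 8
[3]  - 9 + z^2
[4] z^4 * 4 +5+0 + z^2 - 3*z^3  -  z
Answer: 1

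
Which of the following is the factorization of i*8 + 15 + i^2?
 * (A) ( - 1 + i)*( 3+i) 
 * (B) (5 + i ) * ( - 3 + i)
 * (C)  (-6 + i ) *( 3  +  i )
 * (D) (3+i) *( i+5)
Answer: D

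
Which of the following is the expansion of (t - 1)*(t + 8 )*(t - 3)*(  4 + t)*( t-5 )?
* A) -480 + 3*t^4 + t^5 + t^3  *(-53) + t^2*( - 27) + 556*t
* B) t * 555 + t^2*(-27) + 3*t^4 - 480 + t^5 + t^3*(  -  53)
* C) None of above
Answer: A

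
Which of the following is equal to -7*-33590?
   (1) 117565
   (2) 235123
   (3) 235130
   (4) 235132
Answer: 3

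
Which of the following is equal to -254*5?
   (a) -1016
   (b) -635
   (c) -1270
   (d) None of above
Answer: c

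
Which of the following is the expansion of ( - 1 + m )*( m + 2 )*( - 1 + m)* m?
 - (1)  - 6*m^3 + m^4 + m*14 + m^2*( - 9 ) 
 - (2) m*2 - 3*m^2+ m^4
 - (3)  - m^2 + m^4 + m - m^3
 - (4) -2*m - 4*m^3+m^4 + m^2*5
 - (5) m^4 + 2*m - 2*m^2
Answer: 2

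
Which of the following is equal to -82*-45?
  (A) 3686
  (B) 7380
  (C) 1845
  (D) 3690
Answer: D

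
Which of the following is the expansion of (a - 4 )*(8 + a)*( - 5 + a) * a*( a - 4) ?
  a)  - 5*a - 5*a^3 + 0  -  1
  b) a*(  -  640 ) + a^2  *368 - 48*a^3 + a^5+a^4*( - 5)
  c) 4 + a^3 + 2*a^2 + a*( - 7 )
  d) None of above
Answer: b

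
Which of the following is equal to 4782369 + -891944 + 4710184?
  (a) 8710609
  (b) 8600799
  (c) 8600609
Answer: c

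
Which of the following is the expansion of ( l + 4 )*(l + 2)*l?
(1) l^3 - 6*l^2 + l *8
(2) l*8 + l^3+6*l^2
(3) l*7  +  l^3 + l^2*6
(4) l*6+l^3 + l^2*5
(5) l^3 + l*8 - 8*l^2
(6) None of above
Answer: 2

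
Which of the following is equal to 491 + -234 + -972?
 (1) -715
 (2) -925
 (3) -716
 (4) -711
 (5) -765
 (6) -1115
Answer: 1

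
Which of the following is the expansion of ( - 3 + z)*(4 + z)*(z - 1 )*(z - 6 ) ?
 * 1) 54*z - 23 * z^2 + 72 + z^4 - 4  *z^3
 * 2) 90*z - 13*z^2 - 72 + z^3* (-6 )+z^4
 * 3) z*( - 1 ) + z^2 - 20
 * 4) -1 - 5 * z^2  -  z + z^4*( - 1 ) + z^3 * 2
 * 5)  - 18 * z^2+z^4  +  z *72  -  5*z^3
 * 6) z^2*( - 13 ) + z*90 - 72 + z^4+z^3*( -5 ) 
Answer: 2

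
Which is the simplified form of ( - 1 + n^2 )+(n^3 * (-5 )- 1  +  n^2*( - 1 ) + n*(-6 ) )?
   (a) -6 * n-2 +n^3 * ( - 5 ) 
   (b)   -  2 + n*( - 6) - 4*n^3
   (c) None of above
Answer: a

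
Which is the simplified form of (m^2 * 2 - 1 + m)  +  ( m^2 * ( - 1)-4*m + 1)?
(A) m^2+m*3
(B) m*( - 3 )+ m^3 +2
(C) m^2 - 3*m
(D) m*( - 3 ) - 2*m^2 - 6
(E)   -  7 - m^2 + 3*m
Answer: C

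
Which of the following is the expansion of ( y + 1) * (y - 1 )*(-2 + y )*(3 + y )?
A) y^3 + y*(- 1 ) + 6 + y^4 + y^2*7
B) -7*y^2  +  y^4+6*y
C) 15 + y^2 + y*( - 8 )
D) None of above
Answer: D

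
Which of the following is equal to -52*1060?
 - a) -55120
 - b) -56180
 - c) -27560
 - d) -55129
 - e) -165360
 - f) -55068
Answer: a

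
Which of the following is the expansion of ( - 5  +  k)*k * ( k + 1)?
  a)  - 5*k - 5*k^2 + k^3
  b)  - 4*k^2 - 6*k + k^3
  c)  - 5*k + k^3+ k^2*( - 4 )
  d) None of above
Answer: c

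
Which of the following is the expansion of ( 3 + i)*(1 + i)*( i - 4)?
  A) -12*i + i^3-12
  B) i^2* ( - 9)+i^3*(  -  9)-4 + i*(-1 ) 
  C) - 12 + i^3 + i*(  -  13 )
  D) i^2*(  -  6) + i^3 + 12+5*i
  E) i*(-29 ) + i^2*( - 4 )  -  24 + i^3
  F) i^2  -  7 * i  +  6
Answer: C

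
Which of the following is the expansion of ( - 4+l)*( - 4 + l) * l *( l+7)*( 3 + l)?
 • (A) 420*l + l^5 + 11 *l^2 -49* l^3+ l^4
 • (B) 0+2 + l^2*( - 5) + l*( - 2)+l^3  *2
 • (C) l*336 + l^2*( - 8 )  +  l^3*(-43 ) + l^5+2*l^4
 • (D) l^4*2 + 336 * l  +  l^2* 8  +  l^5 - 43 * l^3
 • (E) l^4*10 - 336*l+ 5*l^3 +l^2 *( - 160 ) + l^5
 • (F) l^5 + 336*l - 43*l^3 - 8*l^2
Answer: C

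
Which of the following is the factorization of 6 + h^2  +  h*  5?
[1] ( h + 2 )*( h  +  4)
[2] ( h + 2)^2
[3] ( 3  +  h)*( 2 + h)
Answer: 3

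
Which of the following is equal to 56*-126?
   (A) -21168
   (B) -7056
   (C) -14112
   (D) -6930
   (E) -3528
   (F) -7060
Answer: B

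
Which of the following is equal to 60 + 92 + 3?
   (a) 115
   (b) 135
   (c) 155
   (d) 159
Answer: c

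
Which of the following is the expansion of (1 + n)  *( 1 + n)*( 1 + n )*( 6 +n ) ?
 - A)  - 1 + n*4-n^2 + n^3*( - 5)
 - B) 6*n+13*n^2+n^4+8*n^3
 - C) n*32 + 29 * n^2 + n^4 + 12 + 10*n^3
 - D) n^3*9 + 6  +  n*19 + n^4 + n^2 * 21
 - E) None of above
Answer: D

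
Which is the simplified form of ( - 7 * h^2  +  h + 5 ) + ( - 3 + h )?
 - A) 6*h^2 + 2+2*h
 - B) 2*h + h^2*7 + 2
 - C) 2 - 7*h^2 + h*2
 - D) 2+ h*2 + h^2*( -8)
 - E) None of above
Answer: C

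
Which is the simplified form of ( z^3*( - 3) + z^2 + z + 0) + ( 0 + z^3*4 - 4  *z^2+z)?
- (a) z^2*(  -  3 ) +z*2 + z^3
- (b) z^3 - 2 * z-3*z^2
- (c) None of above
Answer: a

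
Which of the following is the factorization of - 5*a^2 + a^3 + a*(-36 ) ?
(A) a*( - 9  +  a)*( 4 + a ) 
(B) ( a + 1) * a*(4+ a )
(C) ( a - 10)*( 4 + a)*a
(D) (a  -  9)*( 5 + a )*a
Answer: A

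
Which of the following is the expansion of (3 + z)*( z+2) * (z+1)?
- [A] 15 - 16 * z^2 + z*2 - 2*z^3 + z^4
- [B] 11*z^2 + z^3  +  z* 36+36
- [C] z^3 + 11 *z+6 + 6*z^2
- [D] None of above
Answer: C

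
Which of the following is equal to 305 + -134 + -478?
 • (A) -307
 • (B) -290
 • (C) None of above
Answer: A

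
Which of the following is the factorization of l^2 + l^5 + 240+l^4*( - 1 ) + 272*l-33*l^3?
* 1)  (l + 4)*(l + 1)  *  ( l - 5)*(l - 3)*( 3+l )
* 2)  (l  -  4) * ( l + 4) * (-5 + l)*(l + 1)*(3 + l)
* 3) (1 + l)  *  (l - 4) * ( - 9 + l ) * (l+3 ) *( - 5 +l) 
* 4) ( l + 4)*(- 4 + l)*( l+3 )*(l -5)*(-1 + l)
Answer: 2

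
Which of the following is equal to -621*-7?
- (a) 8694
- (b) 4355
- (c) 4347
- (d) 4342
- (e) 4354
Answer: c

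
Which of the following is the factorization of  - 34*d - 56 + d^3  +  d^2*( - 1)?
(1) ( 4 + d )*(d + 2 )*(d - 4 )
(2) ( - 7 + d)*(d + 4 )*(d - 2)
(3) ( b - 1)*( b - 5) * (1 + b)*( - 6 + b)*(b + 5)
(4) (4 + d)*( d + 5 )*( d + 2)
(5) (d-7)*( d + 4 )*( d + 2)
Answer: 5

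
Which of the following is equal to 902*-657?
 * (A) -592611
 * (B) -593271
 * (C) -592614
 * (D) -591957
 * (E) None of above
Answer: C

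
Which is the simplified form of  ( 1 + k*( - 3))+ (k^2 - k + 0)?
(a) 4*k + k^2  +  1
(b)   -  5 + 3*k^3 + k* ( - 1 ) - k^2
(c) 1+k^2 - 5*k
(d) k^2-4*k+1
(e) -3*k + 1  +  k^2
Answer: d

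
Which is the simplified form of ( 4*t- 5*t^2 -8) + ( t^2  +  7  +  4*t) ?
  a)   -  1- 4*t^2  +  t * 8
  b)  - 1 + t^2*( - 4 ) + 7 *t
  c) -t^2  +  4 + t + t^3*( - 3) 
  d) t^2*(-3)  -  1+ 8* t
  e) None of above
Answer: a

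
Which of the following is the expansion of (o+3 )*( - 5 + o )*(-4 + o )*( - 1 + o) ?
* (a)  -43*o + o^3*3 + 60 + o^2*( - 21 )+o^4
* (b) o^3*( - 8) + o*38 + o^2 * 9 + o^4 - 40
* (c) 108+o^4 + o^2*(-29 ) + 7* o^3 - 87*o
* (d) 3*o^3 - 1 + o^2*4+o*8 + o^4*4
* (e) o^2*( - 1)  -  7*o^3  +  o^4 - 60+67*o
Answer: e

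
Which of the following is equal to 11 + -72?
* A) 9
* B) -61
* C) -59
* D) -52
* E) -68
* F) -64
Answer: B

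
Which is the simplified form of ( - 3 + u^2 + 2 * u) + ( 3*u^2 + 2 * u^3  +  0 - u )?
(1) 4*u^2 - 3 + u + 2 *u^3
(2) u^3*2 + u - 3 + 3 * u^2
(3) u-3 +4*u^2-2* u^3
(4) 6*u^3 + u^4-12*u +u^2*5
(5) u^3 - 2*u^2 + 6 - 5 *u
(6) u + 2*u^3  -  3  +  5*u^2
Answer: 1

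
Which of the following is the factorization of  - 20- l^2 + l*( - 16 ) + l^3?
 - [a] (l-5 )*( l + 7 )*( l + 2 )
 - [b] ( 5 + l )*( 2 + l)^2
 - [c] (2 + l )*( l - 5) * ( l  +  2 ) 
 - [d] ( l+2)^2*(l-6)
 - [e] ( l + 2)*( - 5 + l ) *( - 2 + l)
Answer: c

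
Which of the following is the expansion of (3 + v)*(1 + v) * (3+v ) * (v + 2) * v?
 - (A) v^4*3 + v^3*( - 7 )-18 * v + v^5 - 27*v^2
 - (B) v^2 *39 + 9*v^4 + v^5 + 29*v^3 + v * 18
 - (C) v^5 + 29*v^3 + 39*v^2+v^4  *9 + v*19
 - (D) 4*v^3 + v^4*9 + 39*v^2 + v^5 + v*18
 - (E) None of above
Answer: B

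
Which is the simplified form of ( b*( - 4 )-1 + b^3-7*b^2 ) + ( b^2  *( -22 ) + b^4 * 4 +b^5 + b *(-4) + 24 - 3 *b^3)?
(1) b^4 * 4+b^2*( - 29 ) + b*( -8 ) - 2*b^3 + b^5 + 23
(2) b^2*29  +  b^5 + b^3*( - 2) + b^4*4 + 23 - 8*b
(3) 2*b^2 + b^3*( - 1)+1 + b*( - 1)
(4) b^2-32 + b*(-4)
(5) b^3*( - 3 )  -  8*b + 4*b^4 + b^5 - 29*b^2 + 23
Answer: 1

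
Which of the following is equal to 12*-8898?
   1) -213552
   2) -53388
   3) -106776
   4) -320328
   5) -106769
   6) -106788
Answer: 3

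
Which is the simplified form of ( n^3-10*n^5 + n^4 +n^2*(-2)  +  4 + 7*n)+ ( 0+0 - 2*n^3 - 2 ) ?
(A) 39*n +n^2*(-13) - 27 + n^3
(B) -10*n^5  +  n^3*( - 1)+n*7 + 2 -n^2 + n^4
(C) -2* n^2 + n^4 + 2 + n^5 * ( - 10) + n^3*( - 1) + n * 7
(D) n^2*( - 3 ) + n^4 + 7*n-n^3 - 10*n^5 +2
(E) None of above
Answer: C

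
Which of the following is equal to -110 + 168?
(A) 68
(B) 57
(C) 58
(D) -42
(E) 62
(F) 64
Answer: C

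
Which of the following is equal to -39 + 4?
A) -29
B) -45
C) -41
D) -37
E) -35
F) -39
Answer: E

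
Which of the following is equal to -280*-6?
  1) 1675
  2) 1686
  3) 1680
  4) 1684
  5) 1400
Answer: 3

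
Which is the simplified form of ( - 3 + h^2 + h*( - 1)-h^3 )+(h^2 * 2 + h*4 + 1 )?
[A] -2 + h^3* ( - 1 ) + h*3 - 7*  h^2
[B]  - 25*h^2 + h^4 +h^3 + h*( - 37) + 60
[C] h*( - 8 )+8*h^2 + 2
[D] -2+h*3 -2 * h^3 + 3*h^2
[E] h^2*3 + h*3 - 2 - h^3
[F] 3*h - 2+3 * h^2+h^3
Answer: E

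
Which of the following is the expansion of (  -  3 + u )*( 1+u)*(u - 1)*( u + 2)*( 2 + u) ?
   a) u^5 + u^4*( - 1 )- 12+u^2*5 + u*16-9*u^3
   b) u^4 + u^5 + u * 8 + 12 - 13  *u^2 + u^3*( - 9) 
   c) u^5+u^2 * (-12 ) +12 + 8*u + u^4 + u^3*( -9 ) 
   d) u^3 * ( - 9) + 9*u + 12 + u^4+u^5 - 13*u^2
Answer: b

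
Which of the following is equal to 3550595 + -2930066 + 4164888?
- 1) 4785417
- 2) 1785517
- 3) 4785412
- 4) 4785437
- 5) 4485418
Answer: 1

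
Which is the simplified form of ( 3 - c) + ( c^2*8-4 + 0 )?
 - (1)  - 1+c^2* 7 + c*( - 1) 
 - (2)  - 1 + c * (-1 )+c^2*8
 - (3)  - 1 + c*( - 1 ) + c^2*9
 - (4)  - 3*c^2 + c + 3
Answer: 2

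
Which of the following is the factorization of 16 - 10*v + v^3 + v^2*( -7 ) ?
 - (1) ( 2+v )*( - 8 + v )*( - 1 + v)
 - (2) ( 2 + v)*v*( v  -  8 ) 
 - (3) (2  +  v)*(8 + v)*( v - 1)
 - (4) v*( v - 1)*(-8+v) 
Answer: 1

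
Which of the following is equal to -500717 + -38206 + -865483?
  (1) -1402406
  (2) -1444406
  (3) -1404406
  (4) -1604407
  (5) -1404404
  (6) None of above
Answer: 3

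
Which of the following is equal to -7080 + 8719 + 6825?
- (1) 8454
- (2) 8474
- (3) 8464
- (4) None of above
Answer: 3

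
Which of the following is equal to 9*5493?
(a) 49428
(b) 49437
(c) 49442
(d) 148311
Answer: b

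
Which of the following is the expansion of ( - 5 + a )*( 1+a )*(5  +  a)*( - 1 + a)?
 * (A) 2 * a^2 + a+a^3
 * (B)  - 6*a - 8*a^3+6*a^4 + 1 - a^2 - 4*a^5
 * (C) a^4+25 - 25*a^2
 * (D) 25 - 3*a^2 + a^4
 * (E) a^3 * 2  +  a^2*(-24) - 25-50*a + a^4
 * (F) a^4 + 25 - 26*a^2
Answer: F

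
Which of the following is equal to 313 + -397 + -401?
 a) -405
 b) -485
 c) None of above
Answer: b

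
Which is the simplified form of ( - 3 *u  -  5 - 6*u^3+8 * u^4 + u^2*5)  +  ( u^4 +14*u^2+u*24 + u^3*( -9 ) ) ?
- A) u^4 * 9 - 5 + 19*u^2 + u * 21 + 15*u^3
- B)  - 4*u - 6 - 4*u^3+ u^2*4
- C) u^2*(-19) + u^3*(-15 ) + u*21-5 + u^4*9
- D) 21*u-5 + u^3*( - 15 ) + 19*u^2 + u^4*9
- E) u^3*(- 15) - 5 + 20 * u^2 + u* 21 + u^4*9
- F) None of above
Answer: D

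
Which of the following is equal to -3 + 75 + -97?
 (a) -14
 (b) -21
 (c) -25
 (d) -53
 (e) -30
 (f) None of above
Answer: c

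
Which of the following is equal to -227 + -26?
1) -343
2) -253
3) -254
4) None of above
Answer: 2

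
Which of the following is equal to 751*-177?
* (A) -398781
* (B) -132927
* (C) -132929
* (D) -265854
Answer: B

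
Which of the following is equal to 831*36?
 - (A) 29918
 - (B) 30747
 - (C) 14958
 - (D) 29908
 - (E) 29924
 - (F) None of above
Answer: F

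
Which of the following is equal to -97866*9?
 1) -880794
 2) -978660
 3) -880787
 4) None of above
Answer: 1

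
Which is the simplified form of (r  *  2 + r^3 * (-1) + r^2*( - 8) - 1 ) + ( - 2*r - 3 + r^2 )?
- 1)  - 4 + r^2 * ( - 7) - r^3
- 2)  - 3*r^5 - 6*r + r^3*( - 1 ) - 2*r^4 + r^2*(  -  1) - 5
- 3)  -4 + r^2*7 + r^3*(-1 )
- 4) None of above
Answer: 1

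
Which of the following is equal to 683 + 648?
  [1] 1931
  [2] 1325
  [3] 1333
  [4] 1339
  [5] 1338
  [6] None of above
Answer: 6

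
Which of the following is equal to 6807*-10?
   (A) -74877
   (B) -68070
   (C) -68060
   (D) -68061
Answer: B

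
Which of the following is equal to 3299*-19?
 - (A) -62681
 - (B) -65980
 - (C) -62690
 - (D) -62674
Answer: A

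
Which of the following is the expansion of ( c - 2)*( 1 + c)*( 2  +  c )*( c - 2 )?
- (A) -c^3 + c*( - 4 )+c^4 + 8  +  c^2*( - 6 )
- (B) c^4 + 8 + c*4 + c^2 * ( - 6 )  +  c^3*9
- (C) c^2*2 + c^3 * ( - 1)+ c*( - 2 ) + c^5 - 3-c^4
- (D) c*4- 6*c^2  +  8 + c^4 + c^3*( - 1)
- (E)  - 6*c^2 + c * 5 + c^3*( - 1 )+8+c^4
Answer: D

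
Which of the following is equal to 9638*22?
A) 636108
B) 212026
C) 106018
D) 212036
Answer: D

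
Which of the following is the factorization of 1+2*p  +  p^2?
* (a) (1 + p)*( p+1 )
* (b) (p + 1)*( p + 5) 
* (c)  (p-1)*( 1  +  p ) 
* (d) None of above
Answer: a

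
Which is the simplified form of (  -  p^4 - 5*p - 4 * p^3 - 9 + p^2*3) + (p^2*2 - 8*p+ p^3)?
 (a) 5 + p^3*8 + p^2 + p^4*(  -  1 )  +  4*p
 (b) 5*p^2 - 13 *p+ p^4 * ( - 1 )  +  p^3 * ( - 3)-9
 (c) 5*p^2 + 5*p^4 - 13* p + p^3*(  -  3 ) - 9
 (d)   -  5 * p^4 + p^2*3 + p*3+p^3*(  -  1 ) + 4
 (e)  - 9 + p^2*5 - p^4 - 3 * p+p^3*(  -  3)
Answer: b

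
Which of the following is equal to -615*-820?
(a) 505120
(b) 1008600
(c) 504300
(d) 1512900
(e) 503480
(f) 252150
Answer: c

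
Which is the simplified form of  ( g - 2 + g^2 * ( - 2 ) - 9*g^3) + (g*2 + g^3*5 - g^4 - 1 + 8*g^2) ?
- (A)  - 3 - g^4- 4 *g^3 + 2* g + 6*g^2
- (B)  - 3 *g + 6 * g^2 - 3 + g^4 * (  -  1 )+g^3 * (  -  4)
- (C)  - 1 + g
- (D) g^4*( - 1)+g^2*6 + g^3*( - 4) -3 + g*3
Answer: D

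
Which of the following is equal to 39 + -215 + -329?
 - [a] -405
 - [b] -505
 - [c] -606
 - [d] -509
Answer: b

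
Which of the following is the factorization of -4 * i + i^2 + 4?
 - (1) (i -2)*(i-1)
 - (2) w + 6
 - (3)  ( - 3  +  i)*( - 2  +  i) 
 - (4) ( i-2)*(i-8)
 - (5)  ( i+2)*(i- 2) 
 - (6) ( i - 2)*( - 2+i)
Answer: 6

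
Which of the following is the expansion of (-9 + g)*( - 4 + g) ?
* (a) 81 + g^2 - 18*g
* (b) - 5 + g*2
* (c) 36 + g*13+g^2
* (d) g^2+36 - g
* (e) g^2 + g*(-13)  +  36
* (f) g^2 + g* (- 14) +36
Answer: e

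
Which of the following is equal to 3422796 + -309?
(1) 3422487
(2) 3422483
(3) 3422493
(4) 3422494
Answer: 1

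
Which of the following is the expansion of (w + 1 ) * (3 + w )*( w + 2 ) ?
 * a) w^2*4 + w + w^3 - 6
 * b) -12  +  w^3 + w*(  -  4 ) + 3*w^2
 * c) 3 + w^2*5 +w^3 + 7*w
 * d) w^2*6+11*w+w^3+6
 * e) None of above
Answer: d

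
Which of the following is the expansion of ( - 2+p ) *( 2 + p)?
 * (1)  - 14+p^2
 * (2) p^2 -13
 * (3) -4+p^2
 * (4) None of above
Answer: 3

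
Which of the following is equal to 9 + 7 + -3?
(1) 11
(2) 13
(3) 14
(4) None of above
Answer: 2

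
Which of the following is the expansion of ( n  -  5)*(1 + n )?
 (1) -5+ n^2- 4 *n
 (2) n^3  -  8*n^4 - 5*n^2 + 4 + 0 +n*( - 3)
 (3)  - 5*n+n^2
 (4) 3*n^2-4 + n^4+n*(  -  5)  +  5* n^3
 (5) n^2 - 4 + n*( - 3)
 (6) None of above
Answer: 1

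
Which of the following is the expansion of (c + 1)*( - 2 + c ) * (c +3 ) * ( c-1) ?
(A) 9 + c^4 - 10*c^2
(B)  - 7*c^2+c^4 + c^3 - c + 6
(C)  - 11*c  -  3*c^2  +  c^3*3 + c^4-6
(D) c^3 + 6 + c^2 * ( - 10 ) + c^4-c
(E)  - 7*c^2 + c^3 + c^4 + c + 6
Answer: B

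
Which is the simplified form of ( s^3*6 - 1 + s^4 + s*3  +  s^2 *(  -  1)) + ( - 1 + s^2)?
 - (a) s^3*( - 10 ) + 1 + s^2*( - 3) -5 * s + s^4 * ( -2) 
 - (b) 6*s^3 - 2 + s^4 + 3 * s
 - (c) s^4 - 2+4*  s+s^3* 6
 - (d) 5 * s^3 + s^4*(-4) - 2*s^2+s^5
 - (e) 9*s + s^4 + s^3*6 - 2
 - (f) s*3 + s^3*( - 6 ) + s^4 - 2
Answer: b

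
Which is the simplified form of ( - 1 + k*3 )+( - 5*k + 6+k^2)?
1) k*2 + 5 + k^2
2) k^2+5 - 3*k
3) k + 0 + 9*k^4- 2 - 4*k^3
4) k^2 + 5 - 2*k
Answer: 4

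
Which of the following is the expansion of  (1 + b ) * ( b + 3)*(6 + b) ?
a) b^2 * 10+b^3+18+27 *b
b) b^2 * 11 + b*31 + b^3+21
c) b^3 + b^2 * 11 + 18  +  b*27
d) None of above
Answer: a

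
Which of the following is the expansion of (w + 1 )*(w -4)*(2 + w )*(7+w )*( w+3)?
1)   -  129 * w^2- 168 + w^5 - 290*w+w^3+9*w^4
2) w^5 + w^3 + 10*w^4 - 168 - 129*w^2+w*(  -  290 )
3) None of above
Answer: 1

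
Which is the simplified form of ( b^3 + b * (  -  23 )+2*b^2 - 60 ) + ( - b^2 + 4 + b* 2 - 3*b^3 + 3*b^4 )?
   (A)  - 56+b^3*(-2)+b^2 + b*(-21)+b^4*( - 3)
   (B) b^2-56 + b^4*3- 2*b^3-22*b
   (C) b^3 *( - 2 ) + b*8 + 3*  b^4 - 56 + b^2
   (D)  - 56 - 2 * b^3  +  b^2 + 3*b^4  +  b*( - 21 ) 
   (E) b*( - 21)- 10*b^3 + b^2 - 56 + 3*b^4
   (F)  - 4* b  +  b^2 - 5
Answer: D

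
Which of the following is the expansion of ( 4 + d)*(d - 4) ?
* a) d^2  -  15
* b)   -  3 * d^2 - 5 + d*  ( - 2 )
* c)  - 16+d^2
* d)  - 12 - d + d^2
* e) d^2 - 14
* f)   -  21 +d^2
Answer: c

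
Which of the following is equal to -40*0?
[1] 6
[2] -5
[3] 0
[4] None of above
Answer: 3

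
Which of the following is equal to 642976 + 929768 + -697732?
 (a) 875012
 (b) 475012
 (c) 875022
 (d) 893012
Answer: a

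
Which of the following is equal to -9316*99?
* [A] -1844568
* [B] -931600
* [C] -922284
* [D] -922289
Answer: C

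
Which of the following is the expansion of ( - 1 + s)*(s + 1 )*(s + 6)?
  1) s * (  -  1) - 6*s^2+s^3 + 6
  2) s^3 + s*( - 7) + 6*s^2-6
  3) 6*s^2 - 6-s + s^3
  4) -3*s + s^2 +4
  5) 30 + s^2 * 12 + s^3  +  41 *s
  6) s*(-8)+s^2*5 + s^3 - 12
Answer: 3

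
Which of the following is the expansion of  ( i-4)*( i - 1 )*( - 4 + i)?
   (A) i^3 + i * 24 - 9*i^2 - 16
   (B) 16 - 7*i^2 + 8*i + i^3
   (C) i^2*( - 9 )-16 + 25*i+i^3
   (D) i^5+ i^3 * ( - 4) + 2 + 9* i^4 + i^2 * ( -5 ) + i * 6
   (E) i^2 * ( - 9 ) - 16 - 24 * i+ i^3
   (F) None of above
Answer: A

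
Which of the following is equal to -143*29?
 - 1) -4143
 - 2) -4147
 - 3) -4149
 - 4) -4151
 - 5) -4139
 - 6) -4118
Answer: 2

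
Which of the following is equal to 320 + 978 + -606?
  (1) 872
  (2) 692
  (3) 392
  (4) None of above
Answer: 2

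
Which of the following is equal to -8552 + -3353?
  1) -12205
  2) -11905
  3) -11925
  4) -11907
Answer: 2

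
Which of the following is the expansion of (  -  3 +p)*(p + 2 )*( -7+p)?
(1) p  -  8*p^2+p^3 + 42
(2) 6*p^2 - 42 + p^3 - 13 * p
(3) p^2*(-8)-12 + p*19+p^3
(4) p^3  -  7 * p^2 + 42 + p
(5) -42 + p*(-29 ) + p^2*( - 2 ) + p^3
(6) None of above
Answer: 1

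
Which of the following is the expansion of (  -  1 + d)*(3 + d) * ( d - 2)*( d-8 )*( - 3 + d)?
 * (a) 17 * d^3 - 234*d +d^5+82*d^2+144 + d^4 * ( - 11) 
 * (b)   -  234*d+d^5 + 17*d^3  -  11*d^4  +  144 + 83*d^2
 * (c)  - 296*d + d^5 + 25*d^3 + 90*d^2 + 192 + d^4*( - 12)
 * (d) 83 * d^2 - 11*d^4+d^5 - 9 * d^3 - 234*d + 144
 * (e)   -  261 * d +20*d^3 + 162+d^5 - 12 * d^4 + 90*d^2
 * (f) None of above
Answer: b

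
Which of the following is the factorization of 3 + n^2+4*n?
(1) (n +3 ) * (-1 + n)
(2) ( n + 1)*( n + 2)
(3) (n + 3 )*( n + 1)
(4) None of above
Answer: 3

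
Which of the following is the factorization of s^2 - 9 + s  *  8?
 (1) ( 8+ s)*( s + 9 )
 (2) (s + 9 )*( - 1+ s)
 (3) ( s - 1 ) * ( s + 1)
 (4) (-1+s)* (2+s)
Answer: 2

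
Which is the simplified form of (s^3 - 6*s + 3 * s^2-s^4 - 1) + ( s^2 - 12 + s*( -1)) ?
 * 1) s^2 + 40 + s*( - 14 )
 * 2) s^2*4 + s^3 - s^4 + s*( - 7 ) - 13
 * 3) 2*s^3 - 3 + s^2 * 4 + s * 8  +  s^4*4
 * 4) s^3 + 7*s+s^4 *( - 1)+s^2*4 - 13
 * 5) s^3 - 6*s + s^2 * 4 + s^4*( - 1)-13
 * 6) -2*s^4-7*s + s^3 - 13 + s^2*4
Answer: 2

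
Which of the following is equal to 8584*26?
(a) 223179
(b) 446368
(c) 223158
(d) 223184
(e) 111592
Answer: d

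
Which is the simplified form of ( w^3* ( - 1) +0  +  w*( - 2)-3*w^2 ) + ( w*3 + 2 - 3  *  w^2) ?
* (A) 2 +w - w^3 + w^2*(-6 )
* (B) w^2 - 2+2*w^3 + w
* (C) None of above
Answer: A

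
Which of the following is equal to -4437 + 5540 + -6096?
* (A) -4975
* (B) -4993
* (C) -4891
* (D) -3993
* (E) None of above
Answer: B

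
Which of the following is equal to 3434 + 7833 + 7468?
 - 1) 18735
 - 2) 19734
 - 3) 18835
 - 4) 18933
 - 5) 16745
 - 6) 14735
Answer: 1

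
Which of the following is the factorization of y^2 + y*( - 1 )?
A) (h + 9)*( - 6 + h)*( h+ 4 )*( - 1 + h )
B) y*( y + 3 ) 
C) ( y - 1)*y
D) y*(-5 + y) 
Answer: C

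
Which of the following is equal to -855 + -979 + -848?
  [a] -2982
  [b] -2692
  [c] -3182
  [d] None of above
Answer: d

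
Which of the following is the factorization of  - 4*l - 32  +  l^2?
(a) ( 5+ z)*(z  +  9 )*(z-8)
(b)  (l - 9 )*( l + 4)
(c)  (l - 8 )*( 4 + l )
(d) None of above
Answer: c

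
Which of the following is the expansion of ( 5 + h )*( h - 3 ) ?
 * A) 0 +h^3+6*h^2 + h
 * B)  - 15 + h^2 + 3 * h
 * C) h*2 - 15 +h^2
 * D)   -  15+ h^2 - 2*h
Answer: C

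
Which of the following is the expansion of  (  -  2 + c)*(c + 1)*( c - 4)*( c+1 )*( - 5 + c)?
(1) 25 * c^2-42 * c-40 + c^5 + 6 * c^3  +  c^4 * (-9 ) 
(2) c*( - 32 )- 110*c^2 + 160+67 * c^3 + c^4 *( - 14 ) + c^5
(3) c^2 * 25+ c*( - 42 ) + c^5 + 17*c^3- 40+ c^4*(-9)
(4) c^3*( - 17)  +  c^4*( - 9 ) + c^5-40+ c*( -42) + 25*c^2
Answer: 3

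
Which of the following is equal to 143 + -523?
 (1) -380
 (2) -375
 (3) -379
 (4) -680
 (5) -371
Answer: 1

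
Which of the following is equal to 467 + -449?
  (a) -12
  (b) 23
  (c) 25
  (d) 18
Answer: d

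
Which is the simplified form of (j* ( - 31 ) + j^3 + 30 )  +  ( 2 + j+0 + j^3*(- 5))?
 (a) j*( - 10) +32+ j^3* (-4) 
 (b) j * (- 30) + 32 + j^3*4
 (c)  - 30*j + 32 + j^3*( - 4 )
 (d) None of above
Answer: c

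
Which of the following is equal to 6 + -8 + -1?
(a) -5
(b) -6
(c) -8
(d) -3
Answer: d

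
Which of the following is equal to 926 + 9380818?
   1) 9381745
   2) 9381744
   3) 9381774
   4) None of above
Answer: 2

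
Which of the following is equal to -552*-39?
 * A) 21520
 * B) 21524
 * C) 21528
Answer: C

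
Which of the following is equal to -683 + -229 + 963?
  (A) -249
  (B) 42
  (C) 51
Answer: C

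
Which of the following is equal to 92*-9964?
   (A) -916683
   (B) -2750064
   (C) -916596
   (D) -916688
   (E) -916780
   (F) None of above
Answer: D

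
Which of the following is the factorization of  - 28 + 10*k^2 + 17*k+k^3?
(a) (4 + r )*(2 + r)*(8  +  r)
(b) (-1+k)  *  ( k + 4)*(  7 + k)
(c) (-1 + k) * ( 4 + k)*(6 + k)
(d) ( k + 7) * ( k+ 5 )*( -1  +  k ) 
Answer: b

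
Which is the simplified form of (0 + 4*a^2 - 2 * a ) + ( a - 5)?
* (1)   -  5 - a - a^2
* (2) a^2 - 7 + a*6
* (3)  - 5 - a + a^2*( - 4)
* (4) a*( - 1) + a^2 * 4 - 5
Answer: 4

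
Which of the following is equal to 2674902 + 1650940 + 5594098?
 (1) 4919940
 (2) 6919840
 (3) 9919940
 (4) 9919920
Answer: 3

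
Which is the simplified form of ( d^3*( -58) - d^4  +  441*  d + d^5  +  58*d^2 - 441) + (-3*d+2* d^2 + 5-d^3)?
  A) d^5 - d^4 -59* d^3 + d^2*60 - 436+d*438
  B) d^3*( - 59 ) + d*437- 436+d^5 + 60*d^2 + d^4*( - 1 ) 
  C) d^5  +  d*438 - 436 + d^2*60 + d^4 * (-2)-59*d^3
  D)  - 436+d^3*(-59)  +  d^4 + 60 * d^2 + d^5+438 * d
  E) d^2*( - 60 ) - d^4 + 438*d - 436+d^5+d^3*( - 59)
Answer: A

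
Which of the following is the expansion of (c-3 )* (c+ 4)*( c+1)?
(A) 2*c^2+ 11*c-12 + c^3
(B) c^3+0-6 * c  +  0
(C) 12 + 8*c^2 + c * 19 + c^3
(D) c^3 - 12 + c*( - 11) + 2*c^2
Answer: D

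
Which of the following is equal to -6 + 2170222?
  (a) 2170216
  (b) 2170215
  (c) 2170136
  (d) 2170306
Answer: a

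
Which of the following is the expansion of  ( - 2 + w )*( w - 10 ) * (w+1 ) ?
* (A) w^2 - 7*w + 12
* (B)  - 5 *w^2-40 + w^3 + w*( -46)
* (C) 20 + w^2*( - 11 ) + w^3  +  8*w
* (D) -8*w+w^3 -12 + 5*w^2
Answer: C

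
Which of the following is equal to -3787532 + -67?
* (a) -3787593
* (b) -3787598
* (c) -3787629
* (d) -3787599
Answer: d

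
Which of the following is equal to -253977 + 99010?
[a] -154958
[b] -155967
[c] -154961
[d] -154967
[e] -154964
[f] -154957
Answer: d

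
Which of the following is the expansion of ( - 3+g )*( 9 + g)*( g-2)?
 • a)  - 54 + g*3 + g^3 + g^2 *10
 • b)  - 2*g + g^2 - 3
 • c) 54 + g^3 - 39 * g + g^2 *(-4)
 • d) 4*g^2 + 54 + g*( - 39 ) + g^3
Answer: d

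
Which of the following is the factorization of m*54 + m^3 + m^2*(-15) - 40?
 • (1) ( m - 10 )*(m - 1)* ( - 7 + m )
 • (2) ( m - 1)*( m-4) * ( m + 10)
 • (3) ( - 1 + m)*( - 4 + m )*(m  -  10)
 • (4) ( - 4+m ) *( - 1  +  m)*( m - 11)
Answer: 3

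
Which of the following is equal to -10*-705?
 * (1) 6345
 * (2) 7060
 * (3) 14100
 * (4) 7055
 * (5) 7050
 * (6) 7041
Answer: 5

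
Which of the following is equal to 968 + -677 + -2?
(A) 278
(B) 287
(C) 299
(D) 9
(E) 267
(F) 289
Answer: F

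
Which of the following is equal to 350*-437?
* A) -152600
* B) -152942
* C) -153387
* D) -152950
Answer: D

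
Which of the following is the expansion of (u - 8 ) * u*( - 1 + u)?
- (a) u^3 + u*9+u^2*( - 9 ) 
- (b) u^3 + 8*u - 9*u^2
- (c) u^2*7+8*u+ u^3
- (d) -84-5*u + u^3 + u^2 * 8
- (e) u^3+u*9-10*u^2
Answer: b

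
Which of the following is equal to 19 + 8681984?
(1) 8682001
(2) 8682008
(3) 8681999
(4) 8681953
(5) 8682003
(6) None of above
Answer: 5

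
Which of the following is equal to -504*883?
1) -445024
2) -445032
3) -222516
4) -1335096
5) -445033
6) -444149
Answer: 2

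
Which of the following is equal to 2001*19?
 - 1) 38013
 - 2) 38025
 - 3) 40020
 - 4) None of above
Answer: 4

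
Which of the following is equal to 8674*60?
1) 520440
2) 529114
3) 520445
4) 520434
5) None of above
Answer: 1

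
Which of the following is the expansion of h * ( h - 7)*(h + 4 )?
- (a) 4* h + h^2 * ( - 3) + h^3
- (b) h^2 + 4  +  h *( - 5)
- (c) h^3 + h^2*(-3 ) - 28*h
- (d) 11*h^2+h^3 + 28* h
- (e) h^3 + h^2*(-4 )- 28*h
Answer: c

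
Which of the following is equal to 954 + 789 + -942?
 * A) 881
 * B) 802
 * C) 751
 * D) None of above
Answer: D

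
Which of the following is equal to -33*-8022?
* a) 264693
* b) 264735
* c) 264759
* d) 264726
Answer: d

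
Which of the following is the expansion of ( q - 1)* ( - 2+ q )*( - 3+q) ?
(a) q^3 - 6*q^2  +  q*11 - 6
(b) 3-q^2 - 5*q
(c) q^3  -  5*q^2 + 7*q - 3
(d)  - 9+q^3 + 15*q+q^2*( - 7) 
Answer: a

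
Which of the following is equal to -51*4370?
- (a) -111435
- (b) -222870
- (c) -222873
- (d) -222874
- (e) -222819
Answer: b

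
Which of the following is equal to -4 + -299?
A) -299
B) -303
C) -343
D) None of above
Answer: B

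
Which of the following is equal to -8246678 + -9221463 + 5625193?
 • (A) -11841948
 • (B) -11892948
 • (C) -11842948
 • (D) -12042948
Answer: C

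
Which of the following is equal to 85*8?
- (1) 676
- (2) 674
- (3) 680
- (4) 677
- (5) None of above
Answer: 3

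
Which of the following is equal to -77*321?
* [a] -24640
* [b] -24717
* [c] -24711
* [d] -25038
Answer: b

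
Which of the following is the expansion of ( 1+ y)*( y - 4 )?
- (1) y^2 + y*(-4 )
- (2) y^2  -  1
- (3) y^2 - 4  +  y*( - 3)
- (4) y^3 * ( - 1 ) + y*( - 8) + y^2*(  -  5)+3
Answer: 3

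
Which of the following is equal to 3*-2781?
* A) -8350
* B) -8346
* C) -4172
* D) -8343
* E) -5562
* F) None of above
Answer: D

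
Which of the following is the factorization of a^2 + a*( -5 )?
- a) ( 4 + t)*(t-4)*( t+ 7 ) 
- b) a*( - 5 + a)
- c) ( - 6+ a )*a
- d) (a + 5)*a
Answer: b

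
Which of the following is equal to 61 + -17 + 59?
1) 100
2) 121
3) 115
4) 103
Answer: 4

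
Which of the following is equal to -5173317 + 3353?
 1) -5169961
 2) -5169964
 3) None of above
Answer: 2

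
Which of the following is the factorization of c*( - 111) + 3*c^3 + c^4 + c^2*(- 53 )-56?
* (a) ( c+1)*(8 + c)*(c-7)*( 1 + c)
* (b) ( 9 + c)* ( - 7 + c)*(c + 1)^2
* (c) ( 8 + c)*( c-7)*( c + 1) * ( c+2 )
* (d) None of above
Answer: a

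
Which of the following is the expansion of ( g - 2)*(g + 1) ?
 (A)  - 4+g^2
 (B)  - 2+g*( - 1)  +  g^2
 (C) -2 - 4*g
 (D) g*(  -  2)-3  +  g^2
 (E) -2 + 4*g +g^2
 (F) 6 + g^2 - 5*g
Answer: B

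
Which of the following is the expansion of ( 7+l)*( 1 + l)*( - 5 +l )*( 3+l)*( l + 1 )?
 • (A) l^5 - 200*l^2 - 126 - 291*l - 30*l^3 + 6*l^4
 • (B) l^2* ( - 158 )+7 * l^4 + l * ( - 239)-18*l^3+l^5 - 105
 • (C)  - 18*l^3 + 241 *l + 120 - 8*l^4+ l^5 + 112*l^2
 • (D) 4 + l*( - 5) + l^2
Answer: B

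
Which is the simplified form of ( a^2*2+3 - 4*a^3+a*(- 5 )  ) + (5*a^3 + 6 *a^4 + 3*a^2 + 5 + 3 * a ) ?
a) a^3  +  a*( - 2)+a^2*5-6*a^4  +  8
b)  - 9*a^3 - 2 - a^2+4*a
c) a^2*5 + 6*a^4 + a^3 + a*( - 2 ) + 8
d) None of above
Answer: c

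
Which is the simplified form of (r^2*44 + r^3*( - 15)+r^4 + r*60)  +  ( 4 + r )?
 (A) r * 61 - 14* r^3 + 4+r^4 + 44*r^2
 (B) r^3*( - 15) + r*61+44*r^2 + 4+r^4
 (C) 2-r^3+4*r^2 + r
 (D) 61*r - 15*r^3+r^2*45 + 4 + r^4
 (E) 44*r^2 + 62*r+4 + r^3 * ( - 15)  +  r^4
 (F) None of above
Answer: B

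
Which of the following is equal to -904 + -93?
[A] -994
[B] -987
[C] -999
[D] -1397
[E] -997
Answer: E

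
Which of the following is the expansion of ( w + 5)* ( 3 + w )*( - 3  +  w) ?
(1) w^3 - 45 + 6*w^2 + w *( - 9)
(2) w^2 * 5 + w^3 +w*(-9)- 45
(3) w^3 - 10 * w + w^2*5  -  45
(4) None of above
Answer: 2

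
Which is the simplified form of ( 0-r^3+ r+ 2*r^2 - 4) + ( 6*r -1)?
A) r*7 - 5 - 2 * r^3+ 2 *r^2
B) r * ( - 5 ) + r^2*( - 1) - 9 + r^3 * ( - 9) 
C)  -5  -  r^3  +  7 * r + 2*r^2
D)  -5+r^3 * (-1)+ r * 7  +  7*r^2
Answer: C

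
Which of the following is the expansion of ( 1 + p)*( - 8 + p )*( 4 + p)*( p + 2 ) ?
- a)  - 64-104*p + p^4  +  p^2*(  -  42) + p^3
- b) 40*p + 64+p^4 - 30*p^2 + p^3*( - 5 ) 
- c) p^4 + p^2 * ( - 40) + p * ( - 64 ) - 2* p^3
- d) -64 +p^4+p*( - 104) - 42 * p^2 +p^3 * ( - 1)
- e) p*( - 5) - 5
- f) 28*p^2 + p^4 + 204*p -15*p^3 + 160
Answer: d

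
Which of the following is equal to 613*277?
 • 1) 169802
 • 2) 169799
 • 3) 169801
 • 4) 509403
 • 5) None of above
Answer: 3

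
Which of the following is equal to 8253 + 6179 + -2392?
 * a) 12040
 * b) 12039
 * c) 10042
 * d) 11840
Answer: a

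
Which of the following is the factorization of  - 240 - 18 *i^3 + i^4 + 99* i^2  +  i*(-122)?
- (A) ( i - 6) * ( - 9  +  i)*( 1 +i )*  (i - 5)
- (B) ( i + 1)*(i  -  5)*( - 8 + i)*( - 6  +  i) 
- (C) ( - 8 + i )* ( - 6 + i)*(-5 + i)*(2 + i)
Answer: B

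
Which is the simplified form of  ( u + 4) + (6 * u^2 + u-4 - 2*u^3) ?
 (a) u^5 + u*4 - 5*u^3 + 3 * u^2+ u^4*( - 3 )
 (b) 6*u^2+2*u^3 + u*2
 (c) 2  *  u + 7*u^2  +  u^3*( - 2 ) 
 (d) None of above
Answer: d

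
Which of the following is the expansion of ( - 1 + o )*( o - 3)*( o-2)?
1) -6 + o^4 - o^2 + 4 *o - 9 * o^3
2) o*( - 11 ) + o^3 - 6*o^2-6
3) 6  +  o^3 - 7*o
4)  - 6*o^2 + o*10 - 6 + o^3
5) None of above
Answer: 5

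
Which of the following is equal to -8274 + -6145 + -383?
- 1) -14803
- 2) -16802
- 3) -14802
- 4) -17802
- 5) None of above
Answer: 3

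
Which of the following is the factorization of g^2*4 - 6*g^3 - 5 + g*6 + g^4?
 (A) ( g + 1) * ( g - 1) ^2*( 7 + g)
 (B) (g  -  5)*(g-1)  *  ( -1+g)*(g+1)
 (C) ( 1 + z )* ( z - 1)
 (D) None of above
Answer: B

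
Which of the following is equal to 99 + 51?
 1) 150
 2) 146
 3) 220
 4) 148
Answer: 1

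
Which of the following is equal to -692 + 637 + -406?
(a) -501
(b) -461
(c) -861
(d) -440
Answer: b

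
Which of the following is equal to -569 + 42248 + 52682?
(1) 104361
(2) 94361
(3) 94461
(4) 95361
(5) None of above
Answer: 2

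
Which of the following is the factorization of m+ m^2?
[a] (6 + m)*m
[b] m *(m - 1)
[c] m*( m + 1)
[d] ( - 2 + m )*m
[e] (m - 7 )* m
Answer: c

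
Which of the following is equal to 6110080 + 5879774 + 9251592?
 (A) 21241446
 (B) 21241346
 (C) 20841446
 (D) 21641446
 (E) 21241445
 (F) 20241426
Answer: A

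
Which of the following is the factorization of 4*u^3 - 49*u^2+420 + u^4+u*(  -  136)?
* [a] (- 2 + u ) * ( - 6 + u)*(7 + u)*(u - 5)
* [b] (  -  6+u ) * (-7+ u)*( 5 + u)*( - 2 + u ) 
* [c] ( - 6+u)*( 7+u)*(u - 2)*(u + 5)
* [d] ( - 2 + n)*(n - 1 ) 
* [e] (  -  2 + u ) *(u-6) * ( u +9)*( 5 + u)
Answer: c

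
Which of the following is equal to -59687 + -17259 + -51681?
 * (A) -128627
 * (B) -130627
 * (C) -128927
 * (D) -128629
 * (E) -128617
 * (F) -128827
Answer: A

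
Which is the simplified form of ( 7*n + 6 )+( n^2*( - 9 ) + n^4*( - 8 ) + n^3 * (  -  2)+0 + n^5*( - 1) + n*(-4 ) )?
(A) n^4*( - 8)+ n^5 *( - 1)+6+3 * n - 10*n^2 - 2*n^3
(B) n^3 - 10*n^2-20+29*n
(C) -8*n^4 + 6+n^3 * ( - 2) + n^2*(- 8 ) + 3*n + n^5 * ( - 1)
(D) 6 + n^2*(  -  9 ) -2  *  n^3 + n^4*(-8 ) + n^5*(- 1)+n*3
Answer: D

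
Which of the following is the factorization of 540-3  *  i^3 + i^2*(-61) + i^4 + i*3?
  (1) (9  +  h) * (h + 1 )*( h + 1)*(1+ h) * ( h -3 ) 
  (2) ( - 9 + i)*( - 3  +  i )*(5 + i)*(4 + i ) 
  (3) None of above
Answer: 2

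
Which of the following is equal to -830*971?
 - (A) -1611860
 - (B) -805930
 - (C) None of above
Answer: B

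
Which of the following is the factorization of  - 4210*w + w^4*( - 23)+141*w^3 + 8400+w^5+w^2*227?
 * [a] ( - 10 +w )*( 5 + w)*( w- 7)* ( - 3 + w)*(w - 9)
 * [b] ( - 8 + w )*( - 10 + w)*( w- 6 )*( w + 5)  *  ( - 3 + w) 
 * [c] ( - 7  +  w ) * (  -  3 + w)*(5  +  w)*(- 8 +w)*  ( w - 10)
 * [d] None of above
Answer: c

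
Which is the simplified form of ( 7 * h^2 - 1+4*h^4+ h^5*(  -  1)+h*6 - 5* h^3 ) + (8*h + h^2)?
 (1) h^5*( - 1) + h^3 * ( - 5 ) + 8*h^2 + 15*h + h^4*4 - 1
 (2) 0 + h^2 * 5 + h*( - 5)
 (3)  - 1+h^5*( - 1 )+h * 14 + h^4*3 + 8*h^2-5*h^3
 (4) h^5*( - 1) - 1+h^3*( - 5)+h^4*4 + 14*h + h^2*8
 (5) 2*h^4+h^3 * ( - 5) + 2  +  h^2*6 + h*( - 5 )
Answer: 4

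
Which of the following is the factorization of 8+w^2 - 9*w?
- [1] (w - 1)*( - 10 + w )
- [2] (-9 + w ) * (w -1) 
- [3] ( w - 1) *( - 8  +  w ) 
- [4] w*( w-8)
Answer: 3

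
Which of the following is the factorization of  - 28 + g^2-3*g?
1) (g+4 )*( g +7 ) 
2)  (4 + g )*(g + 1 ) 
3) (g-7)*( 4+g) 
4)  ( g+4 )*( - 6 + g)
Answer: 3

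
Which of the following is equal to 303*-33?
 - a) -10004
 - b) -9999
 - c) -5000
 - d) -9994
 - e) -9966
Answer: b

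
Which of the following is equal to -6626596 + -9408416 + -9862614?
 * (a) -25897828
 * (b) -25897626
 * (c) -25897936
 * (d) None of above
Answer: b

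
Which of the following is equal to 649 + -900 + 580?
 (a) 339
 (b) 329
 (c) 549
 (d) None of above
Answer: b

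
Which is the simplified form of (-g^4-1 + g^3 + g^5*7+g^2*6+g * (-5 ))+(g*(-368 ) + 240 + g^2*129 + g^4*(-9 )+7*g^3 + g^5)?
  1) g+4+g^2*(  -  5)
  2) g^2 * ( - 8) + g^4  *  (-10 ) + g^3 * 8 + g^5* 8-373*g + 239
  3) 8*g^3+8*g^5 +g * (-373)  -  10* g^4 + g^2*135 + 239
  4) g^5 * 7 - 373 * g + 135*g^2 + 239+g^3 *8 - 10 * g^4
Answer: 3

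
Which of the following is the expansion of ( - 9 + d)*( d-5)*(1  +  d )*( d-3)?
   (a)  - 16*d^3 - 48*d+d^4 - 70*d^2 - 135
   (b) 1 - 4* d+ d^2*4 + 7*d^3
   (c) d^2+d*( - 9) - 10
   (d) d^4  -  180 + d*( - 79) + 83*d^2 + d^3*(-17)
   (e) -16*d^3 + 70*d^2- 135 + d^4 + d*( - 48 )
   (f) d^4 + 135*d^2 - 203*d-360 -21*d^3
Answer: e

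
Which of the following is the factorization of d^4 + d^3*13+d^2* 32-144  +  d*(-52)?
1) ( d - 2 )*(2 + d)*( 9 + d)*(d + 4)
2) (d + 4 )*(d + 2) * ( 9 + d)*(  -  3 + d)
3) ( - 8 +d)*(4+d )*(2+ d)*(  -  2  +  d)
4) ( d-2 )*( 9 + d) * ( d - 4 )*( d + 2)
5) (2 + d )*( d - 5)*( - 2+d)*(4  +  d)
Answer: 1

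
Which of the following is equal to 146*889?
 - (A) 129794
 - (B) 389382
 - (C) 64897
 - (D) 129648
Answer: A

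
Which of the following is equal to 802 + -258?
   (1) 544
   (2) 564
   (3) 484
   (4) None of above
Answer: 1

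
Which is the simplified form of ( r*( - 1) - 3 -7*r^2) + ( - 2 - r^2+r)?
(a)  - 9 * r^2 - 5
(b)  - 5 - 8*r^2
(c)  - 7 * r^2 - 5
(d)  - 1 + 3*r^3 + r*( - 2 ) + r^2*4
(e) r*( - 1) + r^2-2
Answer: b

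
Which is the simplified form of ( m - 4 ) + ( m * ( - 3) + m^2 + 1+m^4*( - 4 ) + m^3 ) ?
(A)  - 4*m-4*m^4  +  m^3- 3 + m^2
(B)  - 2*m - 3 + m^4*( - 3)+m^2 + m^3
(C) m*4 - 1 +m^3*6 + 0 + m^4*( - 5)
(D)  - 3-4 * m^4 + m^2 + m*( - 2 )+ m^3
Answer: D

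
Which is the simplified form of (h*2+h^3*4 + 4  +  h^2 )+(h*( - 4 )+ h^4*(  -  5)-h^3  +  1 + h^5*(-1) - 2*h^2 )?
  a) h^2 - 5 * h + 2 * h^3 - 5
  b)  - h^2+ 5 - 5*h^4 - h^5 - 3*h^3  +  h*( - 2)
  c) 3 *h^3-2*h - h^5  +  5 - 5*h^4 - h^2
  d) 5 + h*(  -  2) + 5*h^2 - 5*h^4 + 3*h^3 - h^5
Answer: c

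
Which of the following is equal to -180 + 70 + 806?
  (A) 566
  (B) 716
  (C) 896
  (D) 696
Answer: D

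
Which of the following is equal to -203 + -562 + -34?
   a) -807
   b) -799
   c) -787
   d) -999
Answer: b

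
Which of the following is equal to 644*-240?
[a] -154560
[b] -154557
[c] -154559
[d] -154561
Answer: a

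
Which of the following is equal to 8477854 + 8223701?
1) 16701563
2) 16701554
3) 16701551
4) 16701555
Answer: 4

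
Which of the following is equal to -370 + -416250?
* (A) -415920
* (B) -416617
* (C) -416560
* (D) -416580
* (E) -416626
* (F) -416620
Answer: F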